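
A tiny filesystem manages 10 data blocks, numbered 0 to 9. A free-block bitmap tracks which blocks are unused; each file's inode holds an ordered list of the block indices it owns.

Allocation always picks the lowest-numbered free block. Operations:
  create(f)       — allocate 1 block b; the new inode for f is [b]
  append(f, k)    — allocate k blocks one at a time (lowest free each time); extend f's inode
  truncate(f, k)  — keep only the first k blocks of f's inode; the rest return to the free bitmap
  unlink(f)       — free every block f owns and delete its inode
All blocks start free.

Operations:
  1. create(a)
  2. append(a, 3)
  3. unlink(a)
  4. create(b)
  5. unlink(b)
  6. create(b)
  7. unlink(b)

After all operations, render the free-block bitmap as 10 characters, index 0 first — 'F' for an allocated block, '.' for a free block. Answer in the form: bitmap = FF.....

create(a): bitmap=F......... | a=[0]
append(a, 3): bitmap=FFFF...... | a=[0, 1, 2, 3]
unlink(a): bitmap=.......... | 
create(b): bitmap=F......... | b=[0]
unlink(b): bitmap=.......... | 
create(b): bitmap=F......... | b=[0]
unlink(b): bitmap=.......... | 

bitmap = ..........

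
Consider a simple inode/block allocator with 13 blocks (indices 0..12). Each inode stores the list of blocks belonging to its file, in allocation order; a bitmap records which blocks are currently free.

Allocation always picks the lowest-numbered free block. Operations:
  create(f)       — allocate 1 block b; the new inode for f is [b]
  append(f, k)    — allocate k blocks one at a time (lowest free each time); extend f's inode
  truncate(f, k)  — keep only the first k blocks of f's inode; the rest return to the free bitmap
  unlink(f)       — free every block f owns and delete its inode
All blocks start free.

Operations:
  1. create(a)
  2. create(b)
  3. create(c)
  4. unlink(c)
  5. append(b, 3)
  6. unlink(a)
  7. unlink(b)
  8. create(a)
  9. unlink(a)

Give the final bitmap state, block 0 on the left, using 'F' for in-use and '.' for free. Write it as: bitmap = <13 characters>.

create(a): bitmap=F............ | a=[0]
create(b): bitmap=FF........... | a=[0] b=[1]
create(c): bitmap=FFF.......... | a=[0] b=[1] c=[2]
unlink(c): bitmap=FF........... | a=[0] b=[1]
append(b, 3): bitmap=FFFFF........ | a=[0] b=[1, 2, 3, 4]
unlink(a): bitmap=.FFFF........ | b=[1, 2, 3, 4]
unlink(b): bitmap=............. | 
create(a): bitmap=F............ | a=[0]
unlink(a): bitmap=............. | 

bitmap = .............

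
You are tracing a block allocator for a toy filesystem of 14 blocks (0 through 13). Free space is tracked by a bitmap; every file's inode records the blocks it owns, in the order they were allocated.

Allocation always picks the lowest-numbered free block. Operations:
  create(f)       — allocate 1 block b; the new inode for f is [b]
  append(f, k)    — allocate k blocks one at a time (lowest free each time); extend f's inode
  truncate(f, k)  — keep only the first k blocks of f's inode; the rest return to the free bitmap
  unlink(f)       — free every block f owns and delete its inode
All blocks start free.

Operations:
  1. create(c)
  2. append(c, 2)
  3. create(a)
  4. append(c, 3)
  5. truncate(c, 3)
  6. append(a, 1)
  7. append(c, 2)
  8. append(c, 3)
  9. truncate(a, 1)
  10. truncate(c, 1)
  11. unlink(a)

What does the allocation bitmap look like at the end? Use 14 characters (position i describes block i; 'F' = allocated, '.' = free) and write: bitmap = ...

bitmap = F.............

  1. create(c)  ⇒  F.............  {c→[0]}
  2. append(c, 2)  ⇒  FFF...........  {c→[0, 1, 2]}
  3. create(a)  ⇒  FFFF..........  {a→[3]; c→[0, 1, 2]}
  4. append(c, 3)  ⇒  FFFFFFF.......  {a→[3]; c→[0, 1, 2, 4, 5, 6]}
  5. truncate(c, 3)  ⇒  FFFF..........  {a→[3]; c→[0, 1, 2]}
  6. append(a, 1)  ⇒  FFFFF.........  {a→[3, 4]; c→[0, 1, 2]}
  7. append(c, 2)  ⇒  FFFFFFF.......  {a→[3, 4]; c→[0, 1, 2, 5, 6]}
  8. append(c, 3)  ⇒  FFFFFFFFFF....  {a→[3, 4]; c→[0, 1, 2, 5, 6, 7, 8, 9]}
  9. truncate(a, 1)  ⇒  FFFF.FFFFF....  {a→[3]; c→[0, 1, 2, 5, 6, 7, 8, 9]}
  10. truncate(c, 1)  ⇒  F..F..........  {a→[3]; c→[0]}
  11. unlink(a)  ⇒  F.............  {c→[0]}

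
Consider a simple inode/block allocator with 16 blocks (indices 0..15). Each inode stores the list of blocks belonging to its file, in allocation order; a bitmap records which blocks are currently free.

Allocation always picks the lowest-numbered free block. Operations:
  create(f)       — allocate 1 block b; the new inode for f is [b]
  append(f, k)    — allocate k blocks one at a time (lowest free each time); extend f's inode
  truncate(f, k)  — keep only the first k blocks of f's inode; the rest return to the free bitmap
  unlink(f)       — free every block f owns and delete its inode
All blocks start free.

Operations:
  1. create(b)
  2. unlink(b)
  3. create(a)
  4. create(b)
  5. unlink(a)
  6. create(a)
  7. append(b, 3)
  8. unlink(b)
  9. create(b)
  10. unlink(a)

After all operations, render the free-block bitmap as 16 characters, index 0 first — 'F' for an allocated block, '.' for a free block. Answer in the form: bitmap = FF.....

bitmap = .F..............

[1] create(b) — b=0 (map F...............)
[2] unlink(b) —  (map ................)
[3] create(a) — a=0 (map F...............)
[4] create(b) — a=0 b=1 (map FF..............)
[5] unlink(a) — b=1 (map .F..............)
[6] create(a) — a=0 b=1 (map FF..............)
[7] append(b, 3) — a=0 b=1,2,3,4 (map FFFFF...........)
[8] unlink(b) — a=0 (map F...............)
[9] create(b) — a=0 b=1 (map FF..............)
[10] unlink(a) — b=1 (map .F..............)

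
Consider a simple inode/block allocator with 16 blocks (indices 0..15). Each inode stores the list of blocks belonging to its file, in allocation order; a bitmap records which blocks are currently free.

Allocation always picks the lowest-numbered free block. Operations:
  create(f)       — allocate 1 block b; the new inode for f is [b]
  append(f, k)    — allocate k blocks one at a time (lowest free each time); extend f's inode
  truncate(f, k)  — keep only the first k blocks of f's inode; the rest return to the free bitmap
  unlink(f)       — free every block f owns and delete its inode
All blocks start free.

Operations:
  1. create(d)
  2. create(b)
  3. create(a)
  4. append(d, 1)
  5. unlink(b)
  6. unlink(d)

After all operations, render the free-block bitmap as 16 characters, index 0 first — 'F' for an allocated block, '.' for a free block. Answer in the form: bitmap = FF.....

bitmap = ..F.............

  1. create(d)  ⇒  F...............  {d→[0]}
  2. create(b)  ⇒  FF..............  {b→[1]; d→[0]}
  3. create(a)  ⇒  FFF.............  {a→[2]; b→[1]; d→[0]}
  4. append(d, 1)  ⇒  FFFF............  {a→[2]; b→[1]; d→[0, 3]}
  5. unlink(b)  ⇒  F.FF............  {a→[2]; d→[0, 3]}
  6. unlink(d)  ⇒  ..F.............  {a→[2]}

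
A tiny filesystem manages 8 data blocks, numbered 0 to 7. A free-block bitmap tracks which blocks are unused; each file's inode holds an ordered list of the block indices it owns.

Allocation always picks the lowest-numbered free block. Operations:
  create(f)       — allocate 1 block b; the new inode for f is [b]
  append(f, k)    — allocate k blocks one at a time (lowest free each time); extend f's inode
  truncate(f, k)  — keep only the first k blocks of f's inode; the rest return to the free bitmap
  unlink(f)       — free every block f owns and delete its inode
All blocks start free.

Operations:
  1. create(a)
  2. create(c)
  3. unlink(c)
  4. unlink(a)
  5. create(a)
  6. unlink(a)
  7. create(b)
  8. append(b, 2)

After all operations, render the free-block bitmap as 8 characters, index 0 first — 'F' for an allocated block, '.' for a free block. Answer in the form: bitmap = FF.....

create(a): bitmap=F....... | a=[0]
create(c): bitmap=FF...... | a=[0] c=[1]
unlink(c): bitmap=F....... | a=[0]
unlink(a): bitmap=........ | 
create(a): bitmap=F....... | a=[0]
unlink(a): bitmap=........ | 
create(b): bitmap=F....... | b=[0]
append(b, 2): bitmap=FFF..... | b=[0, 1, 2]

bitmap = FFF.....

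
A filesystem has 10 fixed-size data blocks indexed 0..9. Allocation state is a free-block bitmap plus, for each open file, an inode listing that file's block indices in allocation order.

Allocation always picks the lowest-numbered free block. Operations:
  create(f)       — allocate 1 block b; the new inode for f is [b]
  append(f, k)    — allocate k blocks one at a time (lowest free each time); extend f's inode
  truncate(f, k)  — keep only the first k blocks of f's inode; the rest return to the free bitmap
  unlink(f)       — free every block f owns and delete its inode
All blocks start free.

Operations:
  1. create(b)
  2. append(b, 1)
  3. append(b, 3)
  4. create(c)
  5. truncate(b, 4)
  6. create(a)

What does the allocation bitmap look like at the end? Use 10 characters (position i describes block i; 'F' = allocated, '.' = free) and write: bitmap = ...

bitmap = FFFFFF....

[1] create(b) — b=0 (map F.........)
[2] append(b, 1) — b=0,1 (map FF........)
[3] append(b, 3) — b=0,1,2,3,4 (map FFFFF.....)
[4] create(c) — b=0,1,2,3,4 c=5 (map FFFFFF....)
[5] truncate(b, 4) — b=0,1,2,3 c=5 (map FFFF.F....)
[6] create(a) — a=4 b=0,1,2,3 c=5 (map FFFFFF....)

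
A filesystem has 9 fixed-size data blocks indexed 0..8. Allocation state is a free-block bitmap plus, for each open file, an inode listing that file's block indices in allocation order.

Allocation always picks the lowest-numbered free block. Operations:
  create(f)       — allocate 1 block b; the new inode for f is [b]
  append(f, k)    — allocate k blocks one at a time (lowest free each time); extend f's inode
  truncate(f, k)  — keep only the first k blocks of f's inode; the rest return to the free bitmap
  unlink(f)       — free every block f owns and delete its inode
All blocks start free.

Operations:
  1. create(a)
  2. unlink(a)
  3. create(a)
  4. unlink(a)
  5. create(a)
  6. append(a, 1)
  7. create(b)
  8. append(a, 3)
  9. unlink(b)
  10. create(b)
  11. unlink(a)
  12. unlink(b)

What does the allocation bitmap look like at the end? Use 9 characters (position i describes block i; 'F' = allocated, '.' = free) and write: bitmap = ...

  1. create(a)  ⇒  F........  {a→[0]}
  2. unlink(a)  ⇒  .........  {}
  3. create(a)  ⇒  F........  {a→[0]}
  4. unlink(a)  ⇒  .........  {}
  5. create(a)  ⇒  F........  {a→[0]}
  6. append(a, 1)  ⇒  FF.......  {a→[0, 1]}
  7. create(b)  ⇒  FFF......  {a→[0, 1]; b→[2]}
  8. append(a, 3)  ⇒  FFFFFF...  {a→[0, 1, 3, 4, 5]; b→[2]}
  9. unlink(b)  ⇒  FF.FFF...  {a→[0, 1, 3, 4, 5]}
  10. create(b)  ⇒  FFFFFF...  {a→[0, 1, 3, 4, 5]; b→[2]}
  11. unlink(a)  ⇒  ..F......  {b→[2]}
  12. unlink(b)  ⇒  .........  {}

bitmap = .........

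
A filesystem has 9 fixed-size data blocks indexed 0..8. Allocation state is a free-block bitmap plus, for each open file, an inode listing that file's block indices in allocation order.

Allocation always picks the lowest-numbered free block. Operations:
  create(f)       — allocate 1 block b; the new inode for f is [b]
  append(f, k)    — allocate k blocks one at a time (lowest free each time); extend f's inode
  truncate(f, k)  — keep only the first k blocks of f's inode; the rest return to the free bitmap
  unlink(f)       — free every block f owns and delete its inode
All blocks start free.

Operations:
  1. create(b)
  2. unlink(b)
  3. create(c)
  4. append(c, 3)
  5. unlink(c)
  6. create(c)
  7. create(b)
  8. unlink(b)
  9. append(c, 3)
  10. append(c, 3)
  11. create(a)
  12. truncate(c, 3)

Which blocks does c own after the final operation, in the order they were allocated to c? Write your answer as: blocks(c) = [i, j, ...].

blocks(c) = [0, 1, 2]

create(b): bitmap=F........ | b=[0]
unlink(b): bitmap=......... | 
create(c): bitmap=F........ | c=[0]
append(c, 3): bitmap=FFFF..... | c=[0, 1, 2, 3]
unlink(c): bitmap=......... | 
create(c): bitmap=F........ | c=[0]
create(b): bitmap=FF....... | b=[1] c=[0]
unlink(b): bitmap=F........ | c=[0]
append(c, 3): bitmap=FFFF..... | c=[0, 1, 2, 3]
append(c, 3): bitmap=FFFFFFF.. | c=[0, 1, 2, 3, 4, 5, 6]
create(a): bitmap=FFFFFFFF. | a=[7] c=[0, 1, 2, 3, 4, 5, 6]
truncate(c, 3): bitmap=FFF....F. | a=[7] c=[0, 1, 2]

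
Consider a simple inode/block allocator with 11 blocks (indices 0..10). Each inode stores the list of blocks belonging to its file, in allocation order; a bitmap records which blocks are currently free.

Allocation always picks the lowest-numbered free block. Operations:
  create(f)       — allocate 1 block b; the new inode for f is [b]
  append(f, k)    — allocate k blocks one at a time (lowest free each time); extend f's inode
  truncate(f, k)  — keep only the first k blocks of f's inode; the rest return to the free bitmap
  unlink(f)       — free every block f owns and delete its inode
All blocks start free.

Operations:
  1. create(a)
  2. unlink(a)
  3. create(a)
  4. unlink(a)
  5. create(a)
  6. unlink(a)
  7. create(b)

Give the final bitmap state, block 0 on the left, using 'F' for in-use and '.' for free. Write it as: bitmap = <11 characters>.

bitmap = F..........

after create(a) → a:[0]  free=[F..........]
after unlink(a) →   free=[...........]
after create(a) → a:[0]  free=[F..........]
after unlink(a) →   free=[...........]
after create(a) → a:[0]  free=[F..........]
after unlink(a) →   free=[...........]
after create(b) → b:[0]  free=[F..........]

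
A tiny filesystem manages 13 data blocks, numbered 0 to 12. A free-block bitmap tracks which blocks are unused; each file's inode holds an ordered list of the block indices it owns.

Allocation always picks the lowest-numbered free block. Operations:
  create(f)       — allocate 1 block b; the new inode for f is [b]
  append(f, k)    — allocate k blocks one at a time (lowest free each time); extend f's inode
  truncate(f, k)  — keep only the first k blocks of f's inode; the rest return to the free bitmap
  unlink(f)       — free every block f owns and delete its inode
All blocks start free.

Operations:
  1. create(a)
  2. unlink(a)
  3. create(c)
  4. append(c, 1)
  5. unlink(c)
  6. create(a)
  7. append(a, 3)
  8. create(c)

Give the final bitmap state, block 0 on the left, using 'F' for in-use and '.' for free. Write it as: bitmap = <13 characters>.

[1] create(a) — a=0 (map F............)
[2] unlink(a) —  (map .............)
[3] create(c) — c=0 (map F............)
[4] append(c, 1) — c=0,1 (map FF...........)
[5] unlink(c) —  (map .............)
[6] create(a) — a=0 (map F............)
[7] append(a, 3) — a=0,1,2,3 (map FFFF.........)
[8] create(c) — a=0,1,2,3 c=4 (map FFFFF........)

bitmap = FFFFF........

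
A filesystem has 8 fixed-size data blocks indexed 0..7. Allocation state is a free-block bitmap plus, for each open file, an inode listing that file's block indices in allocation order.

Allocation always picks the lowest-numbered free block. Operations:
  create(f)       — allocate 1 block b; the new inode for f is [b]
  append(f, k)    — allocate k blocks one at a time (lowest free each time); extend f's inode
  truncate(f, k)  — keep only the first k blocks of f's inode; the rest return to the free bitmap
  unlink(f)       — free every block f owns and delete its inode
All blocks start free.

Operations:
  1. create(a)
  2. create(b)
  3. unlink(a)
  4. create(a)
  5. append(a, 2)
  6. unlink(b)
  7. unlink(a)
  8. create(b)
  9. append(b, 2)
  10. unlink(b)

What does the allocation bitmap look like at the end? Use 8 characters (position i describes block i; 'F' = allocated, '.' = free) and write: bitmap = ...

[1] create(a) — a=0 (map F.......)
[2] create(b) — a=0 b=1 (map FF......)
[3] unlink(a) — b=1 (map .F......)
[4] create(a) — a=0 b=1 (map FF......)
[5] append(a, 2) — a=0,2,3 b=1 (map FFFF....)
[6] unlink(b) — a=0,2,3 (map F.FF....)
[7] unlink(a) —  (map ........)
[8] create(b) — b=0 (map F.......)
[9] append(b, 2) — b=0,1,2 (map FFF.....)
[10] unlink(b) —  (map ........)

bitmap = ........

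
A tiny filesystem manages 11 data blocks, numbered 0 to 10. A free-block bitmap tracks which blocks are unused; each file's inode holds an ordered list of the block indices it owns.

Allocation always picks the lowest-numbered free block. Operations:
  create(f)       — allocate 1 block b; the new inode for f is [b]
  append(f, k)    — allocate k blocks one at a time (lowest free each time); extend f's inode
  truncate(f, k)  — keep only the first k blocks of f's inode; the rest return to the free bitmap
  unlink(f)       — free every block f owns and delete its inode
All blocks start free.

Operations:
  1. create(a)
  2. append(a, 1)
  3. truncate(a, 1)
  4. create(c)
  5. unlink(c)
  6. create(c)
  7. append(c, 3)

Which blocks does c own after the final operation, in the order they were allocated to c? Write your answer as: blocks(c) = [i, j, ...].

create(a): bitmap=F.......... | a=[0]
append(a, 1): bitmap=FF......... | a=[0, 1]
truncate(a, 1): bitmap=F.......... | a=[0]
create(c): bitmap=FF......... | a=[0] c=[1]
unlink(c): bitmap=F.......... | a=[0]
create(c): bitmap=FF......... | a=[0] c=[1]
append(c, 3): bitmap=FFFFF...... | a=[0] c=[1, 2, 3, 4]

blocks(c) = [1, 2, 3, 4]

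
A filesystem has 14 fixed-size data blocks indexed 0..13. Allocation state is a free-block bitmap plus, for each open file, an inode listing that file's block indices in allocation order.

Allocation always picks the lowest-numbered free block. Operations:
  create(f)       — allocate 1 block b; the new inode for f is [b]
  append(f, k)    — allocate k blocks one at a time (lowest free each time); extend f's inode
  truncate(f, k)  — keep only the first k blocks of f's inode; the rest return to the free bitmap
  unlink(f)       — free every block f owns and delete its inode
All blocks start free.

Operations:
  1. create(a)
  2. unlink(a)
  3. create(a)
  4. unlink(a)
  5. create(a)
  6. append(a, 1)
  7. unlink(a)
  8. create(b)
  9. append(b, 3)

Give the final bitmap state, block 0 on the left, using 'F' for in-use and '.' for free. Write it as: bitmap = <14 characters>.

[1] create(a) — a=0 (map F.............)
[2] unlink(a) —  (map ..............)
[3] create(a) — a=0 (map F.............)
[4] unlink(a) —  (map ..............)
[5] create(a) — a=0 (map F.............)
[6] append(a, 1) — a=0,1 (map FF............)
[7] unlink(a) —  (map ..............)
[8] create(b) — b=0 (map F.............)
[9] append(b, 3) — b=0,1,2,3 (map FFFF..........)

bitmap = FFFF..........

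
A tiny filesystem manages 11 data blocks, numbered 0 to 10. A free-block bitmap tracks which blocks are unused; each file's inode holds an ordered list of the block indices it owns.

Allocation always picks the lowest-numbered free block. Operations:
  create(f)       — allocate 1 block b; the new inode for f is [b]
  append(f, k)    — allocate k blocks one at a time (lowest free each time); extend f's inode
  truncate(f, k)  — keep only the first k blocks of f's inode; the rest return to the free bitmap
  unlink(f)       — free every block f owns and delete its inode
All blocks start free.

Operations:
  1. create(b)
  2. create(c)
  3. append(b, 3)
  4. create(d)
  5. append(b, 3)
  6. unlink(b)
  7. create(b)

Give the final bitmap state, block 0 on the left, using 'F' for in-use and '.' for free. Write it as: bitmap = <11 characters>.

create(b): bitmap=F.......... | b=[0]
create(c): bitmap=FF......... | b=[0] c=[1]
append(b, 3): bitmap=FFFFF...... | b=[0, 2, 3, 4] c=[1]
create(d): bitmap=FFFFFF..... | b=[0, 2, 3, 4] c=[1] d=[5]
append(b, 3): bitmap=FFFFFFFFF.. | b=[0, 2, 3, 4, 6, 7, 8] c=[1] d=[5]
unlink(b): bitmap=.F...F..... | c=[1] d=[5]
create(b): bitmap=FF...F..... | b=[0] c=[1] d=[5]

bitmap = FF...F.....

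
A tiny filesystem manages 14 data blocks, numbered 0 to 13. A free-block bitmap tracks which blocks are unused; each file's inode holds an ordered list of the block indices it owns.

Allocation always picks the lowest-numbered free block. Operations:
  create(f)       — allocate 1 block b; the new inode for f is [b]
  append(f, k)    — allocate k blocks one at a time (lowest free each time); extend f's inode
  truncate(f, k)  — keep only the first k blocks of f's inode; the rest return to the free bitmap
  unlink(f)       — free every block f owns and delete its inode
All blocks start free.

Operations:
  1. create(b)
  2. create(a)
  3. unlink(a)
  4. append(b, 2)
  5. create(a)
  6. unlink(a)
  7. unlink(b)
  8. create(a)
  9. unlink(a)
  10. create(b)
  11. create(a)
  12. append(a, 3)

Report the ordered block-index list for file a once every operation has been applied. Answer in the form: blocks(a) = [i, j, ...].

blocks(a) = [1, 2, 3, 4]

create(b): bitmap=F............. | b=[0]
create(a): bitmap=FF............ | a=[1] b=[0]
unlink(a): bitmap=F............. | b=[0]
append(b, 2): bitmap=FFF........... | b=[0, 1, 2]
create(a): bitmap=FFFF.......... | a=[3] b=[0, 1, 2]
unlink(a): bitmap=FFF........... | b=[0, 1, 2]
unlink(b): bitmap=.............. | 
create(a): bitmap=F............. | a=[0]
unlink(a): bitmap=.............. | 
create(b): bitmap=F............. | b=[0]
create(a): bitmap=FF............ | a=[1] b=[0]
append(a, 3): bitmap=FFFFF......... | a=[1, 2, 3, 4] b=[0]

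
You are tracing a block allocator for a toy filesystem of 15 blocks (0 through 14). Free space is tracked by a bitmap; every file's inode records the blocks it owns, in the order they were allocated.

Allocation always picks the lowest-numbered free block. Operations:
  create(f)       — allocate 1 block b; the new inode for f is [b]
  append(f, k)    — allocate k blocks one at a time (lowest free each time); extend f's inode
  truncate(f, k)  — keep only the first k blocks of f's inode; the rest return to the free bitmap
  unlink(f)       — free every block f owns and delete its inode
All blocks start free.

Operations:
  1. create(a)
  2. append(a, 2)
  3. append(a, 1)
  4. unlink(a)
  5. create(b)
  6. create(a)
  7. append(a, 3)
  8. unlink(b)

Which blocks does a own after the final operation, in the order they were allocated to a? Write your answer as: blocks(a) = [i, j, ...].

blocks(a) = [1, 2, 3, 4]

create(a): bitmap=F.............. | a=[0]
append(a, 2): bitmap=FFF............ | a=[0, 1, 2]
append(a, 1): bitmap=FFFF........... | a=[0, 1, 2, 3]
unlink(a): bitmap=............... | 
create(b): bitmap=F.............. | b=[0]
create(a): bitmap=FF............. | a=[1] b=[0]
append(a, 3): bitmap=FFFFF.......... | a=[1, 2, 3, 4] b=[0]
unlink(b): bitmap=.FFFF.......... | a=[1, 2, 3, 4]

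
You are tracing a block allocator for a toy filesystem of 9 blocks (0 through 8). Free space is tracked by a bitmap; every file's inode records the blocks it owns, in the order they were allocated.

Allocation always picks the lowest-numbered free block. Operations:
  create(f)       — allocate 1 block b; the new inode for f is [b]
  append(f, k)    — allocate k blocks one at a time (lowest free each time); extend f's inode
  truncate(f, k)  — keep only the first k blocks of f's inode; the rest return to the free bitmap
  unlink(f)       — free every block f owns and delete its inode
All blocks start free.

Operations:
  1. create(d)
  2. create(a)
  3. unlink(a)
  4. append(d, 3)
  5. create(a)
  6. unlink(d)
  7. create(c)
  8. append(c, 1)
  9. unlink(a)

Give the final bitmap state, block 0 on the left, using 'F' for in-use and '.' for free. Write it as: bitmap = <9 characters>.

bitmap = FF.......

[1] create(d) — d=0 (map F........)
[2] create(a) — a=1 d=0 (map FF.......)
[3] unlink(a) — d=0 (map F........)
[4] append(d, 3) — d=0,1,2,3 (map FFFF.....)
[5] create(a) — a=4 d=0,1,2,3 (map FFFFF....)
[6] unlink(d) — a=4 (map ....F....)
[7] create(c) — a=4 c=0 (map F...F....)
[8] append(c, 1) — a=4 c=0,1 (map FF..F....)
[9] unlink(a) — c=0,1 (map FF.......)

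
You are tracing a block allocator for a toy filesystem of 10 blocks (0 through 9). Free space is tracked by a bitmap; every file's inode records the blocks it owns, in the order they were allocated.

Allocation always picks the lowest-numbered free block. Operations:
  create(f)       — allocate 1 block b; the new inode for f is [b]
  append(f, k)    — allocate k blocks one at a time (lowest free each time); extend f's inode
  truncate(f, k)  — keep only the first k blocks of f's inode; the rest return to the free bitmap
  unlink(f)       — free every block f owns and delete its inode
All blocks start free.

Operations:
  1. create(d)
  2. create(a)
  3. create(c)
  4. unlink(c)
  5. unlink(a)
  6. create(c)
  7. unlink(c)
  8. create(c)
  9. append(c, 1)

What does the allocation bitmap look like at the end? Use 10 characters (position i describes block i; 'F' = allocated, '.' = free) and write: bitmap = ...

bitmap = FFF.......

after create(d) → d:[0]  free=[F.........]
after create(a) → a:[1], d:[0]  free=[FF........]
after create(c) → a:[1], c:[2], d:[0]  free=[FFF.......]
after unlink(c) → a:[1], d:[0]  free=[FF........]
after unlink(a) → d:[0]  free=[F.........]
after create(c) → c:[1], d:[0]  free=[FF........]
after unlink(c) → d:[0]  free=[F.........]
after create(c) → c:[1], d:[0]  free=[FF........]
after append(c, 1) → c:[1, 2], d:[0]  free=[FFF.......]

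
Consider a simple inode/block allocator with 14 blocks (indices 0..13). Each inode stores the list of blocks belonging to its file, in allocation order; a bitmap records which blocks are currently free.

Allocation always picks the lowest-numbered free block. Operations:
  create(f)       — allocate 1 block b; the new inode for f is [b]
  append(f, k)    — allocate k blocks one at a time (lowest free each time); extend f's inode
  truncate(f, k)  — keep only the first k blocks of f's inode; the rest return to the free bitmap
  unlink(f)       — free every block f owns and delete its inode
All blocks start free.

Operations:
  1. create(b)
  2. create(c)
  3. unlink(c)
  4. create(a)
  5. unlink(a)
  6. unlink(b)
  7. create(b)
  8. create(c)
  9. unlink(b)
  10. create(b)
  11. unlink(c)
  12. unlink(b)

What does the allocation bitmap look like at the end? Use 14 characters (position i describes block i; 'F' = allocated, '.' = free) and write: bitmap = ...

[1] create(b) — b=0 (map F.............)
[2] create(c) — b=0 c=1 (map FF............)
[3] unlink(c) — b=0 (map F.............)
[4] create(a) — a=1 b=0 (map FF............)
[5] unlink(a) — b=0 (map F.............)
[6] unlink(b) —  (map ..............)
[7] create(b) — b=0 (map F.............)
[8] create(c) — b=0 c=1 (map FF............)
[9] unlink(b) — c=1 (map .F............)
[10] create(b) — b=0 c=1 (map FF............)
[11] unlink(c) — b=0 (map F.............)
[12] unlink(b) —  (map ..............)

bitmap = ..............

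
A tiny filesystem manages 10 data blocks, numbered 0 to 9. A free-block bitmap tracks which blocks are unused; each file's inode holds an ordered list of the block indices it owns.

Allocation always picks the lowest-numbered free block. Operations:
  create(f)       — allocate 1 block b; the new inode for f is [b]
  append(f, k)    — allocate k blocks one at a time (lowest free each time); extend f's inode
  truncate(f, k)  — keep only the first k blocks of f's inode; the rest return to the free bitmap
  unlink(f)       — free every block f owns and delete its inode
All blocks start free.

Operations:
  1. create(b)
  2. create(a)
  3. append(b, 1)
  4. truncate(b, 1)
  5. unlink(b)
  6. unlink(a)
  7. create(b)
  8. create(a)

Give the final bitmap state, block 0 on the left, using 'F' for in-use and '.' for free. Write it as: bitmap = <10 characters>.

after create(b) → b:[0]  free=[F.........]
after create(a) → a:[1], b:[0]  free=[FF........]
after append(b, 1) → a:[1], b:[0, 2]  free=[FFF.......]
after truncate(b, 1) → a:[1], b:[0]  free=[FF........]
after unlink(b) → a:[1]  free=[.F........]
after unlink(a) →   free=[..........]
after create(b) → b:[0]  free=[F.........]
after create(a) → a:[1], b:[0]  free=[FF........]

bitmap = FF........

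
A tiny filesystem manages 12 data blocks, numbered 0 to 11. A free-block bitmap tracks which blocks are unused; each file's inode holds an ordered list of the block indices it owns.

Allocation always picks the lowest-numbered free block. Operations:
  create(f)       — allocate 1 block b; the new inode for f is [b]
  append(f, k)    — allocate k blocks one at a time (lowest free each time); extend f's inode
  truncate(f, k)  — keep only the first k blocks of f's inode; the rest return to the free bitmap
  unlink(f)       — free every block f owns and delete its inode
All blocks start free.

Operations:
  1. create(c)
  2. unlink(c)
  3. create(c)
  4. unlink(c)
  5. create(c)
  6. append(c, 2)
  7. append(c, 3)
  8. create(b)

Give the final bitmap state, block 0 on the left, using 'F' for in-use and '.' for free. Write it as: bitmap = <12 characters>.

bitmap = FFFFFFF.....

after create(c) → c:[0]  free=[F...........]
after unlink(c) →   free=[............]
after create(c) → c:[0]  free=[F...........]
after unlink(c) →   free=[............]
after create(c) → c:[0]  free=[F...........]
after append(c, 2) → c:[0, 1, 2]  free=[FFF.........]
after append(c, 3) → c:[0, 1, 2, 3, 4, 5]  free=[FFFFFF......]
after create(b) → b:[6], c:[0, 1, 2, 3, 4, 5]  free=[FFFFFFF.....]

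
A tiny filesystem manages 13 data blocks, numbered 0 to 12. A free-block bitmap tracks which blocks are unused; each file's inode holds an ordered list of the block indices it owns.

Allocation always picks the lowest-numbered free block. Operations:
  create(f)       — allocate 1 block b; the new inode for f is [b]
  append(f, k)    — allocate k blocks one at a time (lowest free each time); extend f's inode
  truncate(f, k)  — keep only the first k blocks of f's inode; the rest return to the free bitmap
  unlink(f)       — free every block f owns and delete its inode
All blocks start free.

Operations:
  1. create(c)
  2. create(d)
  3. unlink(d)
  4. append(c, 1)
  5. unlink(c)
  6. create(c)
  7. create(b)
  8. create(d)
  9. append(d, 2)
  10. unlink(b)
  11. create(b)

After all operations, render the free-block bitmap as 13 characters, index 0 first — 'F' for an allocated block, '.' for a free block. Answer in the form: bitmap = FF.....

bitmap = FFFFF........

after create(c) → c:[0]  free=[F............]
after create(d) → c:[0], d:[1]  free=[FF...........]
after unlink(d) → c:[0]  free=[F............]
after append(c, 1) → c:[0, 1]  free=[FF...........]
after unlink(c) →   free=[.............]
after create(c) → c:[0]  free=[F............]
after create(b) → b:[1], c:[0]  free=[FF...........]
after create(d) → b:[1], c:[0], d:[2]  free=[FFF..........]
after append(d, 2) → b:[1], c:[0], d:[2, 3, 4]  free=[FFFFF........]
after unlink(b) → c:[0], d:[2, 3, 4]  free=[F.FFF........]
after create(b) → b:[1], c:[0], d:[2, 3, 4]  free=[FFFFF........]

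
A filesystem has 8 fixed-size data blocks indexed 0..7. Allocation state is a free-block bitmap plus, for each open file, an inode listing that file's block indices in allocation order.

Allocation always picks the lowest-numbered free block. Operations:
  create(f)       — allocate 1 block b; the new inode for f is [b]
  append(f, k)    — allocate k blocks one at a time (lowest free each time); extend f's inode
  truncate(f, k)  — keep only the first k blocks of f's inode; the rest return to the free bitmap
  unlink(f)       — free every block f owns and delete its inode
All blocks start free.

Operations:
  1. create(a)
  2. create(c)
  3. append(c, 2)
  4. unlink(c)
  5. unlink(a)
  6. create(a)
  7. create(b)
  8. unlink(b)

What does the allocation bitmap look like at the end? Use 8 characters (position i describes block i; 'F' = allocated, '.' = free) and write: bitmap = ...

after create(a) → a:[0]  free=[F.......]
after create(c) → a:[0], c:[1]  free=[FF......]
after append(c, 2) → a:[0], c:[1, 2, 3]  free=[FFFF....]
after unlink(c) → a:[0]  free=[F.......]
after unlink(a) →   free=[........]
after create(a) → a:[0]  free=[F.......]
after create(b) → a:[0], b:[1]  free=[FF......]
after unlink(b) → a:[0]  free=[F.......]

bitmap = F.......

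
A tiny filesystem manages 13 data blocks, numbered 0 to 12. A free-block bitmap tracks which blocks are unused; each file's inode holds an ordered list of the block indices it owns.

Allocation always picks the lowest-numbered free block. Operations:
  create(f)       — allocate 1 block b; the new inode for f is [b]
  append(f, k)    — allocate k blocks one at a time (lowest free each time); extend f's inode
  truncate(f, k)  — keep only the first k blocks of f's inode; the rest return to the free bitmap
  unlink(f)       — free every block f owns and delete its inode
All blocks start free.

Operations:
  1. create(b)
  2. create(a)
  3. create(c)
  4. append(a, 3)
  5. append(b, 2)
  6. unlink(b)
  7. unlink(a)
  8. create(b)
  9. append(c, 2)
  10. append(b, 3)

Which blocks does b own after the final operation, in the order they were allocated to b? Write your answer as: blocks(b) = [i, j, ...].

blocks(b) = [0, 4, 5, 6]

create(b): bitmap=F............ | b=[0]
create(a): bitmap=FF........... | a=[1] b=[0]
create(c): bitmap=FFF.......... | a=[1] b=[0] c=[2]
append(a, 3): bitmap=FFFFFF....... | a=[1, 3, 4, 5] b=[0] c=[2]
append(b, 2): bitmap=FFFFFFFF..... | a=[1, 3, 4, 5] b=[0, 6, 7] c=[2]
unlink(b): bitmap=.FFFFF....... | a=[1, 3, 4, 5] c=[2]
unlink(a): bitmap=..F.......... | c=[2]
create(b): bitmap=F.F.......... | b=[0] c=[2]
append(c, 2): bitmap=FFFF......... | b=[0] c=[2, 1, 3]
append(b, 3): bitmap=FFFFFFF...... | b=[0, 4, 5, 6] c=[2, 1, 3]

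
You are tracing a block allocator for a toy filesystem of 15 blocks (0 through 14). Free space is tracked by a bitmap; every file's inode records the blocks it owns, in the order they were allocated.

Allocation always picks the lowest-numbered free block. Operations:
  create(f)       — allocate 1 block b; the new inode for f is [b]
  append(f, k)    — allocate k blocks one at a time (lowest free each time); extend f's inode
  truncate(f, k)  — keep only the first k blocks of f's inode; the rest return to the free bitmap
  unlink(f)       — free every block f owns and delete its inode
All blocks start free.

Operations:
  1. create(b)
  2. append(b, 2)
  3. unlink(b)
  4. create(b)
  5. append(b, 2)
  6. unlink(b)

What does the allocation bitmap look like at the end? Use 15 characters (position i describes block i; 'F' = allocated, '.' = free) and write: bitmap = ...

bitmap = ...............

  1. create(b)  ⇒  F..............  {b→[0]}
  2. append(b, 2)  ⇒  FFF............  {b→[0, 1, 2]}
  3. unlink(b)  ⇒  ...............  {}
  4. create(b)  ⇒  F..............  {b→[0]}
  5. append(b, 2)  ⇒  FFF............  {b→[0, 1, 2]}
  6. unlink(b)  ⇒  ...............  {}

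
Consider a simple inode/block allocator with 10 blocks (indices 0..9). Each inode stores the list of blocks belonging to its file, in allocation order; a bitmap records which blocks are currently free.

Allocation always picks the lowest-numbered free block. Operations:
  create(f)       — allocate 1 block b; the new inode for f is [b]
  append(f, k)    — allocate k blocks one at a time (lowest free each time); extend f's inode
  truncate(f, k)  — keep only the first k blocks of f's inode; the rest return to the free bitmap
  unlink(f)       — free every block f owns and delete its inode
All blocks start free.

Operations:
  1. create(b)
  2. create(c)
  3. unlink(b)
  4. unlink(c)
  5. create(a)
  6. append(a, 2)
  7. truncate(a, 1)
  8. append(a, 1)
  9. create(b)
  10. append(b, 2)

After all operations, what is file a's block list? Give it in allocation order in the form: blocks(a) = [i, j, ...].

after create(b) → b:[0]  free=[F.........]
after create(c) → b:[0], c:[1]  free=[FF........]
after unlink(b) → c:[1]  free=[.F........]
after unlink(c) →   free=[..........]
after create(a) → a:[0]  free=[F.........]
after append(a, 2) → a:[0, 1, 2]  free=[FFF.......]
after truncate(a, 1) → a:[0]  free=[F.........]
after append(a, 1) → a:[0, 1]  free=[FF........]
after create(b) → a:[0, 1], b:[2]  free=[FFF.......]
after append(b, 2) → a:[0, 1], b:[2, 3, 4]  free=[FFFFF.....]

blocks(a) = [0, 1]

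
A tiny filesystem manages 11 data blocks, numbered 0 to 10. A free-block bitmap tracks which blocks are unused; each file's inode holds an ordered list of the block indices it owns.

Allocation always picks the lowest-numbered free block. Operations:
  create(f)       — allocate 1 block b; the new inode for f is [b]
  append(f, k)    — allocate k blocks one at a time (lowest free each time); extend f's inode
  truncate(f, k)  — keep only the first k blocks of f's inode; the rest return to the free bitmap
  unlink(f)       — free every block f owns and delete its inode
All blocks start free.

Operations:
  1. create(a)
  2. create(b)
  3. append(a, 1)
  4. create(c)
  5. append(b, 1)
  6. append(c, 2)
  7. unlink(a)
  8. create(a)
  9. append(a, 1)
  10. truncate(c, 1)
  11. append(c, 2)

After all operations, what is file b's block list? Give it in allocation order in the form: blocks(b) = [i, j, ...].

blocks(b) = [1, 4]

  1. create(a)  ⇒  F..........  {a→[0]}
  2. create(b)  ⇒  FF.........  {a→[0]; b→[1]}
  3. append(a, 1)  ⇒  FFF........  {a→[0, 2]; b→[1]}
  4. create(c)  ⇒  FFFF.......  {a→[0, 2]; b→[1]; c→[3]}
  5. append(b, 1)  ⇒  FFFFF......  {a→[0, 2]; b→[1, 4]; c→[3]}
  6. append(c, 2)  ⇒  FFFFFFF....  {a→[0, 2]; b→[1, 4]; c→[3, 5, 6]}
  7. unlink(a)  ⇒  .F.FFFF....  {b→[1, 4]; c→[3, 5, 6]}
  8. create(a)  ⇒  FF.FFFF....  {a→[0]; b→[1, 4]; c→[3, 5, 6]}
  9. append(a, 1)  ⇒  FFFFFFF....  {a→[0, 2]; b→[1, 4]; c→[3, 5, 6]}
  10. truncate(c, 1)  ⇒  FFFFF......  {a→[0, 2]; b→[1, 4]; c→[3]}
  11. append(c, 2)  ⇒  FFFFFFF....  {a→[0, 2]; b→[1, 4]; c→[3, 5, 6]}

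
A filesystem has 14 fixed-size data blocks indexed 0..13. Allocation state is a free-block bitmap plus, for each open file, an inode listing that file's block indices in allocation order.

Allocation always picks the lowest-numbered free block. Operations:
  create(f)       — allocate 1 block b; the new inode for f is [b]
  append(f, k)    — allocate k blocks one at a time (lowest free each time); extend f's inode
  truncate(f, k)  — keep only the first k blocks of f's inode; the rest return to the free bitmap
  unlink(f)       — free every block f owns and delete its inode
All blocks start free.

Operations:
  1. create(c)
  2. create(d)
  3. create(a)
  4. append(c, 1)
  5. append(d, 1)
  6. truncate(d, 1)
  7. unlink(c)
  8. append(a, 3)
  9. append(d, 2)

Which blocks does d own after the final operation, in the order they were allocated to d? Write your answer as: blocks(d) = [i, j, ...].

blocks(d) = [1, 5, 6]

create(c): bitmap=F............. | c=[0]
create(d): bitmap=FF............ | c=[0] d=[1]
create(a): bitmap=FFF........... | a=[2] c=[0] d=[1]
append(c, 1): bitmap=FFFF.......... | a=[2] c=[0, 3] d=[1]
append(d, 1): bitmap=FFFFF......... | a=[2] c=[0, 3] d=[1, 4]
truncate(d, 1): bitmap=FFFF.......... | a=[2] c=[0, 3] d=[1]
unlink(c): bitmap=.FF........... | a=[2] d=[1]
append(a, 3): bitmap=FFFFF......... | a=[2, 0, 3, 4] d=[1]
append(d, 2): bitmap=FFFFFFF....... | a=[2, 0, 3, 4] d=[1, 5, 6]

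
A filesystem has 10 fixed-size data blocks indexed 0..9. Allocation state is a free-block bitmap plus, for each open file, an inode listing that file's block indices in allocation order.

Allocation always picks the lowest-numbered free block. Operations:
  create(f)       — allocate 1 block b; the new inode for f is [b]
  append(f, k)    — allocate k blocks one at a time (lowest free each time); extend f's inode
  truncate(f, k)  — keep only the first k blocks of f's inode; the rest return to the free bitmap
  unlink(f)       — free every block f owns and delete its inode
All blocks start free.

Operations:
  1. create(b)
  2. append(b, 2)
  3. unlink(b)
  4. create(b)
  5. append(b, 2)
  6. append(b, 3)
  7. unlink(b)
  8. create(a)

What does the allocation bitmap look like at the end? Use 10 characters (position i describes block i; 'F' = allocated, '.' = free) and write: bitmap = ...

[1] create(b) — b=0 (map F.........)
[2] append(b, 2) — b=0,1,2 (map FFF.......)
[3] unlink(b) —  (map ..........)
[4] create(b) — b=0 (map F.........)
[5] append(b, 2) — b=0,1,2 (map FFF.......)
[6] append(b, 3) — b=0,1,2,3,4,5 (map FFFFFF....)
[7] unlink(b) —  (map ..........)
[8] create(a) — a=0 (map F.........)

bitmap = F.........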